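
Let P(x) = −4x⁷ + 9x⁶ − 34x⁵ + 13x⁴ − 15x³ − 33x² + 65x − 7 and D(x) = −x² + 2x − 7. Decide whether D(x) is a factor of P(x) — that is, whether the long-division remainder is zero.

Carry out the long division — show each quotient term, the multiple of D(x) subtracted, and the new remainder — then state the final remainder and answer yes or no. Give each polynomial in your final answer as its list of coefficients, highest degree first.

Step 1: lead(−4x⁷ + 9x⁶ − 34x⁵ + 13x⁴ − 15x³ − 33x² + 65x − 7) ÷ lead(D) = −4x⁷ ÷ −x² = 4x⁵. Subtract (4x⁵)·D = −4x⁷ + 8x⁶ − 28x⁵. Remainder: x⁶ − 6x⁵ + 13x⁴ − 15x³ − 33x² + 65x − 7.
Step 2: lead(x⁶ − 6x⁵ + 13x⁴ − 15x³ − 33x² + 65x − 7) ÷ lead(D) = x⁶ ÷ −x² = −x⁴. Subtract (−x⁴)·D = x⁶ − 2x⁵ + 7x⁴. Remainder: −4x⁵ + 6x⁴ − 15x³ − 33x² + 65x − 7.
Step 3: lead(−4x⁵ + 6x⁴ − 15x³ − 33x² + 65x − 7) ÷ lead(D) = −4x⁵ ÷ −x² = 4x³. Subtract (4x³)·D = −4x⁵ + 8x⁴ − 28x³. Remainder: −2x⁴ + 13x³ − 33x² + 65x − 7.
Step 4: lead(−2x⁴ + 13x³ − 33x² + 65x − 7) ÷ lead(D) = −2x⁴ ÷ −x² = 2x². Subtract (2x²)·D = −2x⁴ + 4x³ − 14x². Remainder: 9x³ − 19x² + 65x − 7.
Step 5: lead(9x³ − 19x² + 65x − 7) ÷ lead(D) = 9x³ ÷ −x² = −9x. Subtract (−9x)·D = 9x³ − 18x² + 63x. Remainder: −x² + 2x − 7.
Step 6: lead(−x² + 2x − 7) ÷ lead(D) = −x² ÷ −x² = 1. Subtract (1)·D = −x² + 2x − 7. Remainder: 0.

R = [0], so D(x) is a factor of P(x). yes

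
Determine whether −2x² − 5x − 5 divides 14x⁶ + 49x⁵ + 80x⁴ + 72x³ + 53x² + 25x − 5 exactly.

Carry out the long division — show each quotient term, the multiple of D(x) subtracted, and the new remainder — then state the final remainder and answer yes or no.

R(x) = 0, so D(x) is a factor of P(x). yes

Step 1: lead(14x⁶ + 49x⁵ + 80x⁴ + 72x³ + 53x² + 25x − 5) ÷ lead(D) = 14x⁶ ÷ −2x² = −7x⁴. Subtract (−7x⁴)·D = 14x⁶ + 35x⁵ + 35x⁴. Remainder: 14x⁵ + 45x⁴ + 72x³ + 53x² + 25x − 5.
Step 2: lead(14x⁵ + 45x⁴ + 72x³ + 53x² + 25x − 5) ÷ lead(D) = 14x⁵ ÷ −2x² = −7x³. Subtract (−7x³)·D = 14x⁵ + 35x⁴ + 35x³. Remainder: 10x⁴ + 37x³ + 53x² + 25x − 5.
Step 3: lead(10x⁴ + 37x³ + 53x² + 25x − 5) ÷ lead(D) = 10x⁴ ÷ −2x² = −5x². Subtract (−5x²)·D = 10x⁴ + 25x³ + 25x². Remainder: 12x³ + 28x² + 25x − 5.
Step 4: lead(12x³ + 28x² + 25x − 5) ÷ lead(D) = 12x³ ÷ −2x² = −6x. Subtract (−6x)·D = 12x³ + 30x² + 30x. Remainder: −2x² − 5x − 5.
Step 5: lead(−2x² − 5x − 5) ÷ lead(D) = −2x² ÷ −2x² = 1. Subtract (1)·D = −2x² − 5x − 5. Remainder: 0.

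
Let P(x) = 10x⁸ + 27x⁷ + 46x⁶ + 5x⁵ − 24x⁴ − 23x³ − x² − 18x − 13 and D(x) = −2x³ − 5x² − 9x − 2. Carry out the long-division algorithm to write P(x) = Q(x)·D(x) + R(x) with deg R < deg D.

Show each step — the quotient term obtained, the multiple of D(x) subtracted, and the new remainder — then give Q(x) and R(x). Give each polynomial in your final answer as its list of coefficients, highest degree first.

Q = [-5, -1, 2, 2, -1, 3]; R = [9, 7, -7]

Step 1: lead(10x⁸ + 27x⁷ + 46x⁶ + 5x⁵ − 24x⁴ − 23x³ − x² − 18x − 13) ÷ lead(D) = 10x⁸ ÷ −2x³ = −5x⁵. Subtract (−5x⁵)·D = 10x⁸ + 25x⁷ + 45x⁶ + 10x⁵. Remainder: 2x⁷ + x⁶ − 5x⁵ − 24x⁴ − 23x³ − x² − 18x − 13.
Step 2: lead(2x⁷ + x⁶ − 5x⁵ − 24x⁴ − 23x³ − x² − 18x − 13) ÷ lead(D) = 2x⁷ ÷ −2x³ = −x⁴. Subtract (−x⁴)·D = 2x⁷ + 5x⁶ + 9x⁵ + 2x⁴. Remainder: −4x⁶ − 14x⁵ − 26x⁴ − 23x³ − x² − 18x − 13.
Step 3: lead(−4x⁶ − 14x⁵ − 26x⁴ − 23x³ − x² − 18x − 13) ÷ lead(D) = −4x⁶ ÷ −2x³ = 2x³. Subtract (2x³)·D = −4x⁶ − 10x⁵ − 18x⁴ − 4x³. Remainder: −4x⁵ − 8x⁴ − 19x³ − x² − 18x − 13.
Step 4: lead(−4x⁵ − 8x⁴ − 19x³ − x² − 18x − 13) ÷ lead(D) = −4x⁵ ÷ −2x³ = 2x². Subtract (2x²)·D = −4x⁵ − 10x⁴ − 18x³ − 4x². Remainder: 2x⁴ − x³ + 3x² − 18x − 13.
Step 5: lead(2x⁴ − x³ + 3x² − 18x − 13) ÷ lead(D) = 2x⁴ ÷ −2x³ = −x. Subtract (−x)·D = 2x⁴ + 5x³ + 9x² + 2x. Remainder: −6x³ − 6x² − 20x − 13.
Step 6: lead(−6x³ − 6x² − 20x − 13) ÷ lead(D) = −6x³ ÷ −2x³ = 3. Subtract (3)·D = −6x³ − 15x² − 27x − 6. Remainder: 9x² + 7x − 7.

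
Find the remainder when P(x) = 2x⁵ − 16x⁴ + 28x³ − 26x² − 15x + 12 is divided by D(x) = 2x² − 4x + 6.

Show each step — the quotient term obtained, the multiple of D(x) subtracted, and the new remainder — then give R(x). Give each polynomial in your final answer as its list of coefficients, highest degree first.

R = [3, -6]

Step 1: lead(2x⁵ − 16x⁴ + 28x³ − 26x² − 15x + 12) ÷ lead(D) = 2x⁵ ÷ 2x² = x³. Subtract (x³)·D = 2x⁵ − 4x⁴ + 6x³. Remainder: −12x⁴ + 22x³ − 26x² − 15x + 12.
Step 2: lead(−12x⁴ + 22x³ − 26x² − 15x + 12) ÷ lead(D) = −12x⁴ ÷ 2x² = −6x². Subtract (−6x²)·D = −12x⁴ + 24x³ − 36x². Remainder: −2x³ + 10x² − 15x + 12.
Step 3: lead(−2x³ + 10x² − 15x + 12) ÷ lead(D) = −2x³ ÷ 2x² = −x. Subtract (−x)·D = −2x³ + 4x² − 6x. Remainder: 6x² − 9x + 12.
Step 4: lead(6x² − 9x + 12) ÷ lead(D) = 6x² ÷ 2x² = 3. Subtract (3)·D = 6x² − 12x + 18. Remainder: 3x − 6.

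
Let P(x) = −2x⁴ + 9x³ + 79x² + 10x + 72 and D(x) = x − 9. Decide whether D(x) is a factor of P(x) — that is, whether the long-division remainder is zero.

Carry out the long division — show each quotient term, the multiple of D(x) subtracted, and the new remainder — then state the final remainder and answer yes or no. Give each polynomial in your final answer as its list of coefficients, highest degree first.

R = [0], so D(x) is a factor of P(x). yes

Step 1: lead(−2x⁴ + 9x³ + 79x² + 10x + 72) ÷ lead(D) = −2x⁴ ÷ x = −2x³. Subtract (−2x³)·D = −2x⁴ + 18x³. Remainder: −9x³ + 79x² + 10x + 72.
Step 2: lead(−9x³ + 79x² + 10x + 72) ÷ lead(D) = −9x³ ÷ x = −9x². Subtract (−9x²)·D = −9x³ + 81x². Remainder: −2x² + 10x + 72.
Step 3: lead(−2x² + 10x + 72) ÷ lead(D) = −2x² ÷ x = −2x. Subtract (−2x)·D = −2x² + 18x. Remainder: −8x + 72.
Step 4: lead(−8x + 72) ÷ lead(D) = −8x ÷ x = −8. Subtract (−8)·D = −8x + 72. Remainder: 0.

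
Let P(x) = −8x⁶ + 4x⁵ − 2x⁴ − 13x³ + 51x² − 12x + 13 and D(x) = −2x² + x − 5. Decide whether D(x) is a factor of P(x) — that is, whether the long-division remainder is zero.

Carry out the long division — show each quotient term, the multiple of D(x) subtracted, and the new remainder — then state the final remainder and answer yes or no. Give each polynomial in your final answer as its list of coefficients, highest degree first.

R = [3], so D(x) is not a factor of P(x). no

Step 1: lead(−8x⁶ + 4x⁵ − 2x⁴ − 13x³ + 51x² − 12x + 13) ÷ lead(D) = −8x⁶ ÷ −2x² = 4x⁴. Subtract (4x⁴)·D = −8x⁶ + 4x⁵ − 20x⁴. Remainder: 18x⁴ − 13x³ + 51x² − 12x + 13.
Step 2: lead(18x⁴ − 13x³ + 51x² − 12x + 13) ÷ lead(D) = 18x⁴ ÷ −2x² = −9x². Subtract (−9x²)·D = 18x⁴ − 9x³ + 45x². Remainder: −4x³ + 6x² − 12x + 13.
Step 3: lead(−4x³ + 6x² − 12x + 13) ÷ lead(D) = −4x³ ÷ −2x² = 2x. Subtract (2x)·D = −4x³ + 2x² − 10x. Remainder: 4x² − 2x + 13.
Step 4: lead(4x² − 2x + 13) ÷ lead(D) = 4x² ÷ −2x² = −2. Subtract (−2)·D = 4x² − 2x + 10. Remainder: 3.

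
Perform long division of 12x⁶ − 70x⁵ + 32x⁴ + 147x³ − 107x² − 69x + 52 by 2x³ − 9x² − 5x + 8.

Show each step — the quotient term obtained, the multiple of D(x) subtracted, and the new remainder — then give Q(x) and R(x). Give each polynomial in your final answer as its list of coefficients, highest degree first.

Step 1: lead(12x⁶ − 70x⁵ + 32x⁴ + 147x³ − 107x² − 69x + 52) ÷ lead(D) = 12x⁶ ÷ 2x³ = 6x³. Subtract (6x³)·D = 12x⁶ − 54x⁵ − 30x⁴ + 48x³. Remainder: −16x⁵ + 62x⁴ + 99x³ − 107x² − 69x + 52.
Step 2: lead(−16x⁵ + 62x⁴ + 99x³ − 107x² − 69x + 52) ÷ lead(D) = −16x⁵ ÷ 2x³ = −8x². Subtract (−8x²)·D = −16x⁵ + 72x⁴ + 40x³ − 64x². Remainder: −10x⁴ + 59x³ − 43x² − 69x + 52.
Step 3: lead(−10x⁴ + 59x³ − 43x² − 69x + 52) ÷ lead(D) = −10x⁴ ÷ 2x³ = −5x. Subtract (−5x)·D = −10x⁴ + 45x³ + 25x² − 40x. Remainder: 14x³ − 68x² − 29x + 52.
Step 4: lead(14x³ − 68x² − 29x + 52) ÷ lead(D) = 14x³ ÷ 2x³ = 7. Subtract (7)·D = 14x³ − 63x² − 35x + 56. Remainder: −5x² + 6x − 4.

Q = [6, -8, -5, 7]; R = [-5, 6, -4]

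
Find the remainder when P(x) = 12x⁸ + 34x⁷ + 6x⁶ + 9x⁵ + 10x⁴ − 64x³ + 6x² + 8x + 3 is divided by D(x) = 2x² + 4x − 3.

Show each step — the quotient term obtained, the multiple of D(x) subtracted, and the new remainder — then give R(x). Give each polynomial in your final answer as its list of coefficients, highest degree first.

Step 1: lead(12x⁸ + 34x⁷ + 6x⁶ + 9x⁵ + 10x⁴ − 64x³ + 6x² + 8x + 3) ÷ lead(D) = 12x⁸ ÷ 2x² = 6x⁶. Subtract (6x⁶)·D = 12x⁸ + 24x⁷ − 18x⁶. Remainder: 10x⁷ + 24x⁶ + 9x⁵ + 10x⁴ − 64x³ + 6x² + 8x + 3.
Step 2: lead(10x⁷ + 24x⁶ + 9x⁵ + 10x⁴ − 64x³ + 6x² + 8x + 3) ÷ lead(D) = 10x⁷ ÷ 2x² = 5x⁵. Subtract (5x⁵)·D = 10x⁷ + 20x⁶ − 15x⁵. Remainder: 4x⁶ + 24x⁵ + 10x⁴ − 64x³ + 6x² + 8x + 3.
Step 3: lead(4x⁶ + 24x⁵ + 10x⁴ − 64x³ + 6x² + 8x + 3) ÷ lead(D) = 4x⁶ ÷ 2x² = 2x⁴. Subtract (2x⁴)·D = 4x⁶ + 8x⁵ − 6x⁴. Remainder: 16x⁵ + 16x⁴ − 64x³ + 6x² + 8x + 3.
Step 4: lead(16x⁵ + 16x⁴ − 64x³ + 6x² + 8x + 3) ÷ lead(D) = 16x⁵ ÷ 2x² = 8x³. Subtract (8x³)·D = 16x⁵ + 32x⁴ − 24x³. Remainder: −16x⁴ − 40x³ + 6x² + 8x + 3.
Step 5: lead(−16x⁴ − 40x³ + 6x² + 8x + 3) ÷ lead(D) = −16x⁴ ÷ 2x² = −8x². Subtract (−8x²)·D = −16x⁴ − 32x³ + 24x². Remainder: −8x³ − 18x² + 8x + 3.
Step 6: lead(−8x³ − 18x² + 8x + 3) ÷ lead(D) = −8x³ ÷ 2x² = −4x. Subtract (−4x)·D = −8x³ − 16x² + 12x. Remainder: −2x² − 4x + 3.
Step 7: lead(−2x² − 4x + 3) ÷ lead(D) = −2x² ÷ 2x² = −1. Subtract (−1)·D = −2x² − 4x + 3. Remainder: 0.

R = [0]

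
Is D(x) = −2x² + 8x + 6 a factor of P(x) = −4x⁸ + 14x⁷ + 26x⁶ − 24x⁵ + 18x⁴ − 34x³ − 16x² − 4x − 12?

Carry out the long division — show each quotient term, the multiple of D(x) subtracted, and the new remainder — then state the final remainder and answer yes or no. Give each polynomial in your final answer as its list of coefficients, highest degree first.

R = [0], so D(x) is a factor of P(x). yes

Step 1: lead(−4x⁸ + 14x⁷ + 26x⁶ − 24x⁵ + 18x⁴ − 34x³ − 16x² − 4x − 12) ÷ lead(D) = −4x⁸ ÷ −2x² = 2x⁶. Subtract (2x⁶)·D = −4x⁸ + 16x⁷ + 12x⁶. Remainder: −2x⁷ + 14x⁶ − 24x⁵ + 18x⁴ − 34x³ − 16x² − 4x − 12.
Step 2: lead(−2x⁷ + 14x⁶ − 24x⁵ + 18x⁴ − 34x³ − 16x² − 4x − 12) ÷ lead(D) = −2x⁷ ÷ −2x² = x⁵. Subtract (x⁵)·D = −2x⁷ + 8x⁶ + 6x⁵. Remainder: 6x⁶ − 30x⁵ + 18x⁴ − 34x³ − 16x² − 4x − 12.
Step 3: lead(6x⁶ − 30x⁵ + 18x⁴ − 34x³ − 16x² − 4x − 12) ÷ lead(D) = 6x⁶ ÷ −2x² = −3x⁴. Subtract (−3x⁴)·D = 6x⁶ − 24x⁵ − 18x⁴. Remainder: −6x⁵ + 36x⁴ − 34x³ − 16x² − 4x − 12.
Step 4: lead(−6x⁵ + 36x⁴ − 34x³ − 16x² − 4x − 12) ÷ lead(D) = −6x⁵ ÷ −2x² = 3x³. Subtract (3x³)·D = −6x⁵ + 24x⁴ + 18x³. Remainder: 12x⁴ − 52x³ − 16x² − 4x − 12.
Step 5: lead(12x⁴ − 52x³ − 16x² − 4x − 12) ÷ lead(D) = 12x⁴ ÷ −2x² = −6x². Subtract (−6x²)·D = 12x⁴ − 48x³ − 36x². Remainder: −4x³ + 20x² − 4x − 12.
Step 6: lead(−4x³ + 20x² − 4x − 12) ÷ lead(D) = −4x³ ÷ −2x² = 2x. Subtract (2x)·D = −4x³ + 16x² + 12x. Remainder: 4x² − 16x − 12.
Step 7: lead(4x² − 16x − 12) ÷ lead(D) = 4x² ÷ −2x² = −2. Subtract (−2)·D = 4x² − 16x − 12. Remainder: 0.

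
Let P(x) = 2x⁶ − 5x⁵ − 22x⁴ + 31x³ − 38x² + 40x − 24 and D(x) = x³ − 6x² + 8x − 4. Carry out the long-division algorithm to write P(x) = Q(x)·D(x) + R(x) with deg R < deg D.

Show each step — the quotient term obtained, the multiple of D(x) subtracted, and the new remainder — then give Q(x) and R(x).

Step 1: lead(2x⁶ − 5x⁵ − 22x⁴ + 31x³ − 38x² + 40x − 24) ÷ lead(D) = 2x⁶ ÷ x³ = 2x³. Subtract (2x³)·D = 2x⁶ − 12x⁵ + 16x⁴ − 8x³. Remainder: 7x⁵ − 38x⁴ + 39x³ − 38x² + 40x − 24.
Step 2: lead(7x⁵ − 38x⁴ + 39x³ − 38x² + 40x − 24) ÷ lead(D) = 7x⁵ ÷ x³ = 7x². Subtract (7x²)·D = 7x⁵ − 42x⁴ + 56x³ − 28x². Remainder: 4x⁴ − 17x³ − 10x² + 40x − 24.
Step 3: lead(4x⁴ − 17x³ − 10x² + 40x − 24) ÷ lead(D) = 4x⁴ ÷ x³ = 4x. Subtract (4x)·D = 4x⁴ − 24x³ + 32x² − 16x. Remainder: 7x³ − 42x² + 56x − 24.
Step 4: lead(7x³ − 42x² + 56x − 24) ÷ lead(D) = 7x³ ÷ x³ = 7. Subtract (7)·D = 7x³ − 42x² + 56x − 28. Remainder: 4.

Q(x) = 2x³ + 7x² + 4x + 7; R(x) = 4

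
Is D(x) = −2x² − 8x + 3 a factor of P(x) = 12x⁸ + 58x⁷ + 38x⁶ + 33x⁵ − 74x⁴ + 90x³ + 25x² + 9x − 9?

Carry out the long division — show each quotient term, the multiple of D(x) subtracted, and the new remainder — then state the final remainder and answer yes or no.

Step 1: lead(12x⁸ + 58x⁷ + 38x⁶ + 33x⁵ − 74x⁴ + 90x³ + 25x² + 9x − 9) ÷ lead(D) = 12x⁸ ÷ −2x² = −6x⁶. Subtract (−6x⁶)·D = 12x⁸ + 48x⁷ − 18x⁶. Remainder: 10x⁷ + 56x⁶ + 33x⁵ − 74x⁴ + 90x³ + 25x² + 9x − 9.
Step 2: lead(10x⁷ + 56x⁶ + 33x⁵ − 74x⁴ + 90x³ + 25x² + 9x − 9) ÷ lead(D) = 10x⁷ ÷ −2x² = −5x⁵. Subtract (−5x⁵)·D = 10x⁷ + 40x⁶ − 15x⁵. Remainder: 16x⁶ + 48x⁵ − 74x⁴ + 90x³ + 25x² + 9x − 9.
Step 3: lead(16x⁶ + 48x⁵ − 74x⁴ + 90x³ + 25x² + 9x − 9) ÷ lead(D) = 16x⁶ ÷ −2x² = −8x⁴. Subtract (−8x⁴)·D = 16x⁶ + 64x⁵ − 24x⁴. Remainder: −16x⁵ − 50x⁴ + 90x³ + 25x² + 9x − 9.
Step 4: lead(−16x⁵ − 50x⁴ + 90x³ + 25x² + 9x − 9) ÷ lead(D) = −16x⁵ ÷ −2x² = 8x³. Subtract (8x³)·D = −16x⁵ − 64x⁴ + 24x³. Remainder: 14x⁴ + 66x³ + 25x² + 9x − 9.
Step 5: lead(14x⁴ + 66x³ + 25x² + 9x − 9) ÷ lead(D) = 14x⁴ ÷ −2x² = −7x². Subtract (−7x²)·D = 14x⁴ + 56x³ − 21x². Remainder: 10x³ + 46x² + 9x − 9.
Step 6: lead(10x³ + 46x² + 9x − 9) ÷ lead(D) = 10x³ ÷ −2x² = −5x. Subtract (−5x)·D = 10x³ + 40x² − 15x. Remainder: 6x² + 24x − 9.
Step 7: lead(6x² + 24x − 9) ÷ lead(D) = 6x² ÷ −2x² = −3. Subtract (−3)·D = 6x² + 24x − 9. Remainder: 0.

R(x) = 0, so D(x) is a factor of P(x). yes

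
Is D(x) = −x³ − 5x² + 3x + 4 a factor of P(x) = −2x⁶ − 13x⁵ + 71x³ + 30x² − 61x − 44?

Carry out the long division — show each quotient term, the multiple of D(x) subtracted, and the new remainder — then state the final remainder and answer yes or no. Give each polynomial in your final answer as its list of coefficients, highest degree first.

R = [2, -8], so D(x) is not a factor of P(x). no

Step 1: lead(−2x⁶ − 13x⁵ + 71x³ + 30x² − 61x − 44) ÷ lead(D) = −2x⁶ ÷ −x³ = 2x³. Subtract (2x³)·D = −2x⁶ − 10x⁵ + 6x⁴ + 8x³. Remainder: −3x⁵ − 6x⁴ + 63x³ + 30x² − 61x − 44.
Step 2: lead(−3x⁵ − 6x⁴ + 63x³ + 30x² − 61x − 44) ÷ lead(D) = −3x⁵ ÷ −x³ = 3x². Subtract (3x²)·D = −3x⁵ − 15x⁴ + 9x³ + 12x². Remainder: 9x⁴ + 54x³ + 18x² − 61x − 44.
Step 3: lead(9x⁴ + 54x³ + 18x² − 61x − 44) ÷ lead(D) = 9x⁴ ÷ −x³ = −9x. Subtract (−9x)·D = 9x⁴ + 45x³ − 27x² − 36x. Remainder: 9x³ + 45x² − 25x − 44.
Step 4: lead(9x³ + 45x² − 25x − 44) ÷ lead(D) = 9x³ ÷ −x³ = −9. Subtract (−9)·D = 9x³ + 45x² − 27x − 36. Remainder: 2x − 8.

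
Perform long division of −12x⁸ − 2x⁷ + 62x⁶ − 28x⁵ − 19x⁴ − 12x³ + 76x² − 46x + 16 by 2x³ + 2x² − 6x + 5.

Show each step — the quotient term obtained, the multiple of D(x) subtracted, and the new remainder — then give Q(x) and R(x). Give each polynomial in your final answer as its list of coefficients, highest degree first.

Q = [-6, 5, 8, 8, -6, 4]; R = [-8, 8, -4]

Step 1: lead(−12x⁸ − 2x⁷ + 62x⁶ − 28x⁵ − 19x⁴ − 12x³ + 76x² − 46x + 16) ÷ lead(D) = −12x⁸ ÷ 2x³ = −6x⁵. Subtract (−6x⁵)·D = −12x⁸ − 12x⁷ + 36x⁶ − 30x⁵. Remainder: 10x⁷ + 26x⁶ + 2x⁵ − 19x⁴ − 12x³ + 76x² − 46x + 16.
Step 2: lead(10x⁷ + 26x⁶ + 2x⁵ − 19x⁴ − 12x³ + 76x² − 46x + 16) ÷ lead(D) = 10x⁷ ÷ 2x³ = 5x⁴. Subtract (5x⁴)·D = 10x⁷ + 10x⁶ − 30x⁵ + 25x⁴. Remainder: 16x⁶ + 32x⁵ − 44x⁴ − 12x³ + 76x² − 46x + 16.
Step 3: lead(16x⁶ + 32x⁵ − 44x⁴ − 12x³ + 76x² − 46x + 16) ÷ lead(D) = 16x⁶ ÷ 2x³ = 8x³. Subtract (8x³)·D = 16x⁶ + 16x⁵ − 48x⁴ + 40x³. Remainder: 16x⁵ + 4x⁴ − 52x³ + 76x² − 46x + 16.
Step 4: lead(16x⁵ + 4x⁴ − 52x³ + 76x² − 46x + 16) ÷ lead(D) = 16x⁵ ÷ 2x³ = 8x². Subtract (8x²)·D = 16x⁵ + 16x⁴ − 48x³ + 40x². Remainder: −12x⁴ − 4x³ + 36x² − 46x + 16.
Step 5: lead(−12x⁴ − 4x³ + 36x² − 46x + 16) ÷ lead(D) = −12x⁴ ÷ 2x³ = −6x. Subtract (−6x)·D = −12x⁴ − 12x³ + 36x² − 30x. Remainder: 8x³ − 16x + 16.
Step 6: lead(8x³ − 16x + 16) ÷ lead(D) = 8x³ ÷ 2x³ = 4. Subtract (4)·D = 8x³ + 8x² − 24x + 20. Remainder: −8x² + 8x − 4.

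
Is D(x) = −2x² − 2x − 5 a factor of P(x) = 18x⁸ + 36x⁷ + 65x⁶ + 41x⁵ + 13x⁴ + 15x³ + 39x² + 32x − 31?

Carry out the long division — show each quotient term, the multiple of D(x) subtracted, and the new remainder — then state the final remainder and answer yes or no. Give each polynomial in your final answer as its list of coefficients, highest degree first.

Step 1: lead(18x⁸ + 36x⁷ + 65x⁶ + 41x⁵ + 13x⁴ + 15x³ + 39x² + 32x − 31) ÷ lead(D) = 18x⁸ ÷ −2x² = −9x⁶. Subtract (−9x⁶)·D = 18x⁸ + 18x⁷ + 45x⁶. Remainder: 18x⁷ + 20x⁶ + 41x⁵ + 13x⁴ + 15x³ + 39x² + 32x − 31.
Step 2: lead(18x⁷ + 20x⁶ + 41x⁵ + 13x⁴ + 15x³ + 39x² + 32x − 31) ÷ lead(D) = 18x⁷ ÷ −2x² = −9x⁵. Subtract (−9x⁵)·D = 18x⁷ + 18x⁶ + 45x⁵. Remainder: 2x⁶ − 4x⁵ + 13x⁴ + 15x³ + 39x² + 32x − 31.
Step 3: lead(2x⁶ − 4x⁵ + 13x⁴ + 15x³ + 39x² + 32x − 31) ÷ lead(D) = 2x⁶ ÷ −2x² = −x⁴. Subtract (−x⁴)·D = 2x⁶ + 2x⁵ + 5x⁴. Remainder: −6x⁵ + 8x⁴ + 15x³ + 39x² + 32x − 31.
Step 4: lead(−6x⁵ + 8x⁴ + 15x³ + 39x² + 32x − 31) ÷ lead(D) = −6x⁵ ÷ −2x² = 3x³. Subtract (3x³)·D = −6x⁵ − 6x⁴ − 15x³. Remainder: 14x⁴ + 30x³ + 39x² + 32x − 31.
Step 5: lead(14x⁴ + 30x³ + 39x² + 32x − 31) ÷ lead(D) = 14x⁴ ÷ −2x² = −7x². Subtract (−7x²)·D = 14x⁴ + 14x³ + 35x². Remainder: 16x³ + 4x² + 32x − 31.
Step 6: lead(16x³ + 4x² + 32x − 31) ÷ lead(D) = 16x³ ÷ −2x² = −8x. Subtract (−8x)·D = 16x³ + 16x² + 40x. Remainder: −12x² − 8x − 31.
Step 7: lead(−12x² − 8x − 31) ÷ lead(D) = −12x² ÷ −2x² = 6. Subtract (6)·D = −12x² − 12x − 30. Remainder: 4x − 1.

R = [4, -1], so D(x) is not a factor of P(x). no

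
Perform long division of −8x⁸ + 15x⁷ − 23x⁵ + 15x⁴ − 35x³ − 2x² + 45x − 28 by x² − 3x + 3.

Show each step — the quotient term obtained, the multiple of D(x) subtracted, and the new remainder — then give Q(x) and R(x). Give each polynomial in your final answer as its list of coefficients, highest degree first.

Q = [-8, -9, -3, -5, 9, 7, -8]; R = [-4]

Step 1: lead(−8x⁸ + 15x⁷ − 23x⁵ + 15x⁴ − 35x³ − 2x² + 45x − 28) ÷ lead(D) = −8x⁸ ÷ x² = −8x⁶. Subtract (−8x⁶)·D = −8x⁸ + 24x⁷ − 24x⁶. Remainder: −9x⁷ + 24x⁶ − 23x⁵ + 15x⁴ − 35x³ − 2x² + 45x − 28.
Step 2: lead(−9x⁷ + 24x⁶ − 23x⁵ + 15x⁴ − 35x³ − 2x² + 45x − 28) ÷ lead(D) = −9x⁷ ÷ x² = −9x⁵. Subtract (−9x⁵)·D = −9x⁷ + 27x⁶ − 27x⁵. Remainder: −3x⁶ + 4x⁵ + 15x⁴ − 35x³ − 2x² + 45x − 28.
Step 3: lead(−3x⁶ + 4x⁵ + 15x⁴ − 35x³ − 2x² + 45x − 28) ÷ lead(D) = −3x⁶ ÷ x² = −3x⁴. Subtract (−3x⁴)·D = −3x⁶ + 9x⁵ − 9x⁴. Remainder: −5x⁵ + 24x⁴ − 35x³ − 2x² + 45x − 28.
Step 4: lead(−5x⁵ + 24x⁴ − 35x³ − 2x² + 45x − 28) ÷ lead(D) = −5x⁵ ÷ x² = −5x³. Subtract (−5x³)·D = −5x⁵ + 15x⁴ − 15x³. Remainder: 9x⁴ − 20x³ − 2x² + 45x − 28.
Step 5: lead(9x⁴ − 20x³ − 2x² + 45x − 28) ÷ lead(D) = 9x⁴ ÷ x² = 9x². Subtract (9x²)·D = 9x⁴ − 27x³ + 27x². Remainder: 7x³ − 29x² + 45x − 28.
Step 6: lead(7x³ − 29x² + 45x − 28) ÷ lead(D) = 7x³ ÷ x² = 7x. Subtract (7x)·D = 7x³ − 21x² + 21x. Remainder: −8x² + 24x − 28.
Step 7: lead(−8x² + 24x − 28) ÷ lead(D) = −8x² ÷ x² = −8. Subtract (−8)·D = −8x² + 24x − 24. Remainder: −4.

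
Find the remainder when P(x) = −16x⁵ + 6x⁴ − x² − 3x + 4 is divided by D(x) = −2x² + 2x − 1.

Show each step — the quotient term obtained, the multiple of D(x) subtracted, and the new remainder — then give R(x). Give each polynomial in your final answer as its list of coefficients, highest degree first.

R = [3]

Step 1: lead(−16x⁵ + 6x⁴ − x² − 3x + 4) ÷ lead(D) = −16x⁵ ÷ −2x² = 8x³. Subtract (8x³)·D = −16x⁵ + 16x⁴ − 8x³. Remainder: −10x⁴ + 8x³ − x² − 3x + 4.
Step 2: lead(−10x⁴ + 8x³ − x² − 3x + 4) ÷ lead(D) = −10x⁴ ÷ −2x² = 5x². Subtract (5x²)·D = −10x⁴ + 10x³ − 5x². Remainder: −2x³ + 4x² − 3x + 4.
Step 3: lead(−2x³ + 4x² − 3x + 4) ÷ lead(D) = −2x³ ÷ −2x² = x. Subtract (x)·D = −2x³ + 2x² − x. Remainder: 2x² − 2x + 4.
Step 4: lead(2x² − 2x + 4) ÷ lead(D) = 2x² ÷ −2x² = −1. Subtract (−1)·D = 2x² − 2x + 1. Remainder: 3.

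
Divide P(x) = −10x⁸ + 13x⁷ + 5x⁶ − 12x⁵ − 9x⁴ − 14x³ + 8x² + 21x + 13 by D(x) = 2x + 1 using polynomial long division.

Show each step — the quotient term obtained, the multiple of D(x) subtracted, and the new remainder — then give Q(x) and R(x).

Step 1: lead(−10x⁸ + 13x⁷ + 5x⁶ − 12x⁵ − 9x⁴ − 14x³ + 8x² + 21x + 13) ÷ lead(D) = −10x⁸ ÷ 2x = −5x⁷. Subtract (−5x⁷)·D = −10x⁸ − 5x⁷. Remainder: 18x⁷ + 5x⁶ − 12x⁵ − 9x⁴ − 14x³ + 8x² + 21x + 13.
Step 2: lead(18x⁷ + 5x⁶ − 12x⁵ − 9x⁴ − 14x³ + 8x² + 21x + 13) ÷ lead(D) = 18x⁷ ÷ 2x = 9x⁶. Subtract (9x⁶)·D = 18x⁷ + 9x⁶. Remainder: −4x⁶ − 12x⁵ − 9x⁴ − 14x³ + 8x² + 21x + 13.
Step 3: lead(−4x⁶ − 12x⁵ − 9x⁴ − 14x³ + 8x² + 21x + 13) ÷ lead(D) = −4x⁶ ÷ 2x = −2x⁵. Subtract (−2x⁵)·D = −4x⁶ − 2x⁵. Remainder: −10x⁵ − 9x⁴ − 14x³ + 8x² + 21x + 13.
Step 4: lead(−10x⁵ − 9x⁴ − 14x³ + 8x² + 21x + 13) ÷ lead(D) = −10x⁵ ÷ 2x = −5x⁴. Subtract (−5x⁴)·D = −10x⁵ − 5x⁴. Remainder: −4x⁴ − 14x³ + 8x² + 21x + 13.
Step 5: lead(−4x⁴ − 14x³ + 8x² + 21x + 13) ÷ lead(D) = −4x⁴ ÷ 2x = −2x³. Subtract (−2x³)·D = −4x⁴ − 2x³. Remainder: −12x³ + 8x² + 21x + 13.
Step 6: lead(−12x³ + 8x² + 21x + 13) ÷ lead(D) = −12x³ ÷ 2x = −6x². Subtract (−6x²)·D = −12x³ − 6x². Remainder: 14x² + 21x + 13.
Step 7: lead(14x² + 21x + 13) ÷ lead(D) = 14x² ÷ 2x = 7x. Subtract (7x)·D = 14x² + 7x. Remainder: 14x + 13.
Step 8: lead(14x + 13) ÷ lead(D) = 14x ÷ 2x = 7. Subtract (7)·D = 14x + 7. Remainder: 6.

Q(x) = −5x⁷ + 9x⁶ − 2x⁵ − 5x⁴ − 2x³ − 6x² + 7x + 7; R(x) = 6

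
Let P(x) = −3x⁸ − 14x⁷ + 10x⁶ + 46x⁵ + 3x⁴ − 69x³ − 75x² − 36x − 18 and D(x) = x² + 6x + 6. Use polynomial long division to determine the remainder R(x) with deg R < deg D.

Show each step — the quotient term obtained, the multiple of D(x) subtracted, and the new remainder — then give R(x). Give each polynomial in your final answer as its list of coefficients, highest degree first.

Step 1: lead(−3x⁸ − 14x⁷ + 10x⁶ + 46x⁵ + 3x⁴ − 69x³ − 75x² − 36x − 18) ÷ lead(D) = −3x⁸ ÷ x² = −3x⁶. Subtract (−3x⁶)·D = −3x⁸ − 18x⁷ − 18x⁶. Remainder: 4x⁷ + 28x⁶ + 46x⁵ + 3x⁴ − 69x³ − 75x² − 36x − 18.
Step 2: lead(4x⁷ + 28x⁶ + 46x⁵ + 3x⁴ − 69x³ − 75x² − 36x − 18) ÷ lead(D) = 4x⁷ ÷ x² = 4x⁵. Subtract (4x⁵)·D = 4x⁷ + 24x⁶ + 24x⁵. Remainder: 4x⁶ + 22x⁵ + 3x⁴ − 69x³ − 75x² − 36x − 18.
Step 3: lead(4x⁶ + 22x⁵ + 3x⁴ − 69x³ − 75x² − 36x − 18) ÷ lead(D) = 4x⁶ ÷ x² = 4x⁴. Subtract (4x⁴)·D = 4x⁶ + 24x⁵ + 24x⁴. Remainder: −2x⁵ − 21x⁴ − 69x³ − 75x² − 36x − 18.
Step 4: lead(−2x⁵ − 21x⁴ − 69x³ − 75x² − 36x − 18) ÷ lead(D) = −2x⁵ ÷ x² = −2x³. Subtract (−2x³)·D = −2x⁵ − 12x⁴ − 12x³. Remainder: −9x⁴ − 57x³ − 75x² − 36x − 18.
Step 5: lead(−9x⁴ − 57x³ − 75x² − 36x − 18) ÷ lead(D) = −9x⁴ ÷ x² = −9x². Subtract (−9x²)·D = −9x⁴ − 54x³ − 54x². Remainder: −3x³ − 21x² − 36x − 18.
Step 6: lead(−3x³ − 21x² − 36x − 18) ÷ lead(D) = −3x³ ÷ x² = −3x. Subtract (−3x)·D = −3x³ − 18x² − 18x. Remainder: −3x² − 18x − 18.
Step 7: lead(−3x² − 18x − 18) ÷ lead(D) = −3x² ÷ x² = −3. Subtract (−3)·D = −3x² − 18x − 18. Remainder: 0.

R = [0]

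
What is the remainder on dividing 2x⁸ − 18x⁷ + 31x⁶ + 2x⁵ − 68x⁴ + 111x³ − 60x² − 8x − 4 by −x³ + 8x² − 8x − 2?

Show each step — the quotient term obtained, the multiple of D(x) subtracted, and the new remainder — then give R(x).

R(x) = −6

Step 1: lead(2x⁸ − 18x⁷ + 31x⁶ + 2x⁵ − 68x⁴ + 111x³ − 60x² − 8x − 4) ÷ lead(D) = 2x⁸ ÷ −x³ = −2x⁵. Subtract (−2x⁵)·D = 2x⁸ − 16x⁷ + 16x⁶ + 4x⁵. Remainder: −2x⁷ + 15x⁶ − 2x⁵ − 68x⁴ + 111x³ − 60x² − 8x − 4.
Step 2: lead(−2x⁷ + 15x⁶ − 2x⁵ − 68x⁴ + 111x³ − 60x² − 8x − 4) ÷ lead(D) = −2x⁷ ÷ −x³ = 2x⁴. Subtract (2x⁴)·D = −2x⁷ + 16x⁶ − 16x⁵ − 4x⁴. Remainder: −x⁶ + 14x⁵ − 64x⁴ + 111x³ − 60x² − 8x − 4.
Step 3: lead(−x⁶ + 14x⁵ − 64x⁴ + 111x³ − 60x² − 8x − 4) ÷ lead(D) = −x⁶ ÷ −x³ = x³. Subtract (x³)·D = −x⁶ + 8x⁵ − 8x⁴ − 2x³. Remainder: 6x⁵ − 56x⁴ + 113x³ − 60x² − 8x − 4.
Step 4: lead(6x⁵ − 56x⁴ + 113x³ − 60x² − 8x − 4) ÷ lead(D) = 6x⁵ ÷ −x³ = −6x². Subtract (−6x²)·D = 6x⁵ − 48x⁴ + 48x³ + 12x². Remainder: −8x⁴ + 65x³ − 72x² − 8x − 4.
Step 5: lead(−8x⁴ + 65x³ − 72x² − 8x − 4) ÷ lead(D) = −8x⁴ ÷ −x³ = 8x. Subtract (8x)·D = −8x⁴ + 64x³ − 64x² − 16x. Remainder: x³ − 8x² + 8x − 4.
Step 6: lead(x³ − 8x² + 8x − 4) ÷ lead(D) = x³ ÷ −x³ = −1. Subtract (−1)·D = x³ − 8x² + 8x + 2. Remainder: −6.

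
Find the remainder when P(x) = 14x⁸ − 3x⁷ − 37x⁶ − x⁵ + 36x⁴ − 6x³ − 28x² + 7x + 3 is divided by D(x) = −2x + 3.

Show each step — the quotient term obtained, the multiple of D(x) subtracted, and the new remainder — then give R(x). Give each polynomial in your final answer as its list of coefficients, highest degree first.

R = [-9]

Step 1: lead(14x⁸ − 3x⁷ − 37x⁶ − x⁵ + 36x⁴ − 6x³ − 28x² + 7x + 3) ÷ lead(D) = 14x⁸ ÷ −2x = −7x⁷. Subtract (−7x⁷)·D = 14x⁸ − 21x⁷. Remainder: 18x⁷ − 37x⁶ − x⁵ + 36x⁴ − 6x³ − 28x² + 7x + 3.
Step 2: lead(18x⁷ − 37x⁶ − x⁵ + 36x⁴ − 6x³ − 28x² + 7x + 3) ÷ lead(D) = 18x⁷ ÷ −2x = −9x⁶. Subtract (−9x⁶)·D = 18x⁷ − 27x⁶. Remainder: −10x⁶ − x⁵ + 36x⁴ − 6x³ − 28x² + 7x + 3.
Step 3: lead(−10x⁶ − x⁵ + 36x⁴ − 6x³ − 28x² + 7x + 3) ÷ lead(D) = −10x⁶ ÷ −2x = 5x⁵. Subtract (5x⁵)·D = −10x⁶ + 15x⁵. Remainder: −16x⁵ + 36x⁴ − 6x³ − 28x² + 7x + 3.
Step 4: lead(−16x⁵ + 36x⁴ − 6x³ − 28x² + 7x + 3) ÷ lead(D) = −16x⁵ ÷ −2x = 8x⁴. Subtract (8x⁴)·D = −16x⁵ + 24x⁴. Remainder: 12x⁴ − 6x³ − 28x² + 7x + 3.
Step 5: lead(12x⁴ − 6x³ − 28x² + 7x + 3) ÷ lead(D) = 12x⁴ ÷ −2x = −6x³. Subtract (−6x³)·D = 12x⁴ − 18x³. Remainder: 12x³ − 28x² + 7x + 3.
Step 6: lead(12x³ − 28x² + 7x + 3) ÷ lead(D) = 12x³ ÷ −2x = −6x². Subtract (−6x²)·D = 12x³ − 18x². Remainder: −10x² + 7x + 3.
Step 7: lead(−10x² + 7x + 3) ÷ lead(D) = −10x² ÷ −2x = 5x. Subtract (5x)·D = −10x² + 15x. Remainder: −8x + 3.
Step 8: lead(−8x + 3) ÷ lead(D) = −8x ÷ −2x = 4. Subtract (4)·D = −8x + 12. Remainder: −9.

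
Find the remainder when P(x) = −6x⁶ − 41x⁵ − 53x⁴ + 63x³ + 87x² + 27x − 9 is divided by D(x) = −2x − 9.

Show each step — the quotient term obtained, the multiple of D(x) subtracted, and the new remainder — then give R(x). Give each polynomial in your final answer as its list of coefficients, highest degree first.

R = [-9]

Step 1: lead(−6x⁶ − 41x⁵ − 53x⁴ + 63x³ + 87x² + 27x − 9) ÷ lead(D) = −6x⁶ ÷ −2x = 3x⁵. Subtract (3x⁵)·D = −6x⁶ − 27x⁵. Remainder: −14x⁵ − 53x⁴ + 63x³ + 87x² + 27x − 9.
Step 2: lead(−14x⁵ − 53x⁴ + 63x³ + 87x² + 27x − 9) ÷ lead(D) = −14x⁵ ÷ −2x = 7x⁴. Subtract (7x⁴)·D = −14x⁵ − 63x⁴. Remainder: 10x⁴ + 63x³ + 87x² + 27x − 9.
Step 3: lead(10x⁴ + 63x³ + 87x² + 27x − 9) ÷ lead(D) = 10x⁴ ÷ −2x = −5x³. Subtract (−5x³)·D = 10x⁴ + 45x³. Remainder: 18x³ + 87x² + 27x − 9.
Step 4: lead(18x³ + 87x² + 27x − 9) ÷ lead(D) = 18x³ ÷ −2x = −9x². Subtract (−9x²)·D = 18x³ + 81x². Remainder: 6x² + 27x − 9.
Step 5: lead(6x² + 27x − 9) ÷ lead(D) = 6x² ÷ −2x = −3x. Subtract (−3x)·D = 6x² + 27x. Remainder: −9.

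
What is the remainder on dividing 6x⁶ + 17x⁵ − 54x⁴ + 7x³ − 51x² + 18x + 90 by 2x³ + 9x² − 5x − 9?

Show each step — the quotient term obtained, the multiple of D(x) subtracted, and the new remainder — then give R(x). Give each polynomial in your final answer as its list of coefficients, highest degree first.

R = [9]

Step 1: lead(6x⁶ + 17x⁵ − 54x⁴ + 7x³ − 51x² + 18x + 90) ÷ lead(D) = 6x⁶ ÷ 2x³ = 3x³. Subtract (3x³)·D = 6x⁶ + 27x⁵ − 15x⁴ − 27x³. Remainder: −10x⁵ − 39x⁴ + 34x³ − 51x² + 18x + 90.
Step 2: lead(−10x⁵ − 39x⁴ + 34x³ − 51x² + 18x + 90) ÷ lead(D) = −10x⁵ ÷ 2x³ = −5x². Subtract (−5x²)·D = −10x⁵ − 45x⁴ + 25x³ + 45x². Remainder: 6x⁴ + 9x³ − 96x² + 18x + 90.
Step 3: lead(6x⁴ + 9x³ − 96x² + 18x + 90) ÷ lead(D) = 6x⁴ ÷ 2x³ = 3x. Subtract (3x)·D = 6x⁴ + 27x³ − 15x² − 27x. Remainder: −18x³ − 81x² + 45x + 90.
Step 4: lead(−18x³ − 81x² + 45x + 90) ÷ lead(D) = −18x³ ÷ 2x³ = −9. Subtract (−9)·D = −18x³ − 81x² + 45x + 81. Remainder: 9.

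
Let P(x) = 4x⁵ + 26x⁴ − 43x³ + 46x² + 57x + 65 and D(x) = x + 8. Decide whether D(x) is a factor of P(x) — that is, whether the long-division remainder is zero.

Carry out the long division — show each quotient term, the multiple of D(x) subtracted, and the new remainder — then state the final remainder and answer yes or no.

R(x) = −7, so D(x) is not a factor of P(x). no

Step 1: lead(4x⁵ + 26x⁴ − 43x³ + 46x² + 57x + 65) ÷ lead(D) = 4x⁵ ÷ x = 4x⁴. Subtract (4x⁴)·D = 4x⁵ + 32x⁴. Remainder: −6x⁴ − 43x³ + 46x² + 57x + 65.
Step 2: lead(−6x⁴ − 43x³ + 46x² + 57x + 65) ÷ lead(D) = −6x⁴ ÷ x = −6x³. Subtract (−6x³)·D = −6x⁴ − 48x³. Remainder: 5x³ + 46x² + 57x + 65.
Step 3: lead(5x³ + 46x² + 57x + 65) ÷ lead(D) = 5x³ ÷ x = 5x². Subtract (5x²)·D = 5x³ + 40x². Remainder: 6x² + 57x + 65.
Step 4: lead(6x² + 57x + 65) ÷ lead(D) = 6x² ÷ x = 6x. Subtract (6x)·D = 6x² + 48x. Remainder: 9x + 65.
Step 5: lead(9x + 65) ÷ lead(D) = 9x ÷ x = 9. Subtract (9)·D = 9x + 72. Remainder: −7.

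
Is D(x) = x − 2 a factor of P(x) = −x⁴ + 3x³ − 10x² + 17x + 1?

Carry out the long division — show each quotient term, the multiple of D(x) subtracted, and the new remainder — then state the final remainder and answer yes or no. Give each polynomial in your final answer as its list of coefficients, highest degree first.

Step 1: lead(−x⁴ + 3x³ − 10x² + 17x + 1) ÷ lead(D) = −x⁴ ÷ x = −x³. Subtract (−x³)·D = −x⁴ + 2x³. Remainder: x³ − 10x² + 17x + 1.
Step 2: lead(x³ − 10x² + 17x + 1) ÷ lead(D) = x³ ÷ x = x². Subtract (x²)·D = x³ − 2x². Remainder: −8x² + 17x + 1.
Step 3: lead(−8x² + 17x + 1) ÷ lead(D) = −8x² ÷ x = −8x. Subtract (−8x)·D = −8x² + 16x. Remainder: x + 1.
Step 4: lead(x + 1) ÷ lead(D) = x ÷ x = 1. Subtract (1)·D = x − 2. Remainder: 3.

R = [3], so D(x) is not a factor of P(x). no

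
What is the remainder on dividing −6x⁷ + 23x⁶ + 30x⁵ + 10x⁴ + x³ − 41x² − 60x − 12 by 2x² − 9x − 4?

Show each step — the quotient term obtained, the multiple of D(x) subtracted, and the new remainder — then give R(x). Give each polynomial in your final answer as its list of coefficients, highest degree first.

Step 1: lead(−6x⁷ + 23x⁶ + 30x⁵ + 10x⁴ + x³ − 41x² − 60x − 12) ÷ lead(D) = −6x⁷ ÷ 2x² = −3x⁵. Subtract (−3x⁵)·D = −6x⁷ + 27x⁶ + 12x⁵. Remainder: −4x⁶ + 18x⁵ + 10x⁴ + x³ − 41x² − 60x − 12.
Step 2: lead(−4x⁶ + 18x⁵ + 10x⁴ + x³ − 41x² − 60x − 12) ÷ lead(D) = −4x⁶ ÷ 2x² = −2x⁴. Subtract (−2x⁴)·D = −4x⁶ + 18x⁵ + 8x⁴. Remainder: 2x⁴ + x³ − 41x² − 60x − 12.
Step 3: lead(2x⁴ + x³ − 41x² − 60x − 12) ÷ lead(D) = 2x⁴ ÷ 2x² = x². Subtract (x²)·D = 2x⁴ − 9x³ − 4x². Remainder: 10x³ − 37x² − 60x − 12.
Step 4: lead(10x³ − 37x² − 60x − 12) ÷ lead(D) = 10x³ ÷ 2x² = 5x. Subtract (5x)·D = 10x³ − 45x² − 20x. Remainder: 8x² − 40x − 12.
Step 5: lead(8x² − 40x − 12) ÷ lead(D) = 8x² ÷ 2x² = 4. Subtract (4)·D = 8x² − 36x − 16. Remainder: −4x + 4.

R = [-4, 4]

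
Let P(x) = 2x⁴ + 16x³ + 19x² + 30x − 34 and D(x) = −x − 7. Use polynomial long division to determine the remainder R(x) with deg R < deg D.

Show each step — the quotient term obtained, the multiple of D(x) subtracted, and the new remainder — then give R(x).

R(x) = 1

Step 1: lead(2x⁴ + 16x³ + 19x² + 30x − 34) ÷ lead(D) = 2x⁴ ÷ −x = −2x³. Subtract (−2x³)·D = 2x⁴ + 14x³. Remainder: 2x³ + 19x² + 30x − 34.
Step 2: lead(2x³ + 19x² + 30x − 34) ÷ lead(D) = 2x³ ÷ −x = −2x². Subtract (−2x²)·D = 2x³ + 14x². Remainder: 5x² + 30x − 34.
Step 3: lead(5x² + 30x − 34) ÷ lead(D) = 5x² ÷ −x = −5x. Subtract (−5x)·D = 5x² + 35x. Remainder: −5x − 34.
Step 4: lead(−5x − 34) ÷ lead(D) = −5x ÷ −x = 5. Subtract (5)·D = −5x − 35. Remainder: 1.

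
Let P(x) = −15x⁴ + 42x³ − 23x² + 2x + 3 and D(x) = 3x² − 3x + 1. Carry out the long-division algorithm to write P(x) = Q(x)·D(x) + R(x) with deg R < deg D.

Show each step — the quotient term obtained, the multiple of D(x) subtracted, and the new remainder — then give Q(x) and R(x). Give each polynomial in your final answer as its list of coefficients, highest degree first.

Step 1: lead(−15x⁴ + 42x³ − 23x² + 2x + 3) ÷ lead(D) = −15x⁴ ÷ 3x² = −5x². Subtract (−5x²)·D = −15x⁴ + 15x³ − 5x². Remainder: 27x³ − 18x² + 2x + 3.
Step 2: lead(27x³ − 18x² + 2x + 3) ÷ lead(D) = 27x³ ÷ 3x² = 9x. Subtract (9x)·D = 27x³ − 27x² + 9x. Remainder: 9x² − 7x + 3.
Step 3: lead(9x² − 7x + 3) ÷ lead(D) = 9x² ÷ 3x² = 3. Subtract (3)·D = 9x² − 9x + 3. Remainder: 2x.

Q = [-5, 9, 3]; R = [2, 0]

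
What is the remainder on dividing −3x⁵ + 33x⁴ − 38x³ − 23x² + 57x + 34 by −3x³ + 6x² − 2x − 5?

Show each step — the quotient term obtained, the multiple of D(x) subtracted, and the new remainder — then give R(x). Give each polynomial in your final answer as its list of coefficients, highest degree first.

Step 1: lead(−3x⁵ + 33x⁴ − 38x³ − 23x² + 57x + 34) ÷ lead(D) = −3x⁵ ÷ −3x³ = x². Subtract (x²)·D = −3x⁵ + 6x⁴ − 2x³ − 5x². Remainder: 27x⁴ − 36x³ − 18x² + 57x + 34.
Step 2: lead(27x⁴ − 36x³ − 18x² + 57x + 34) ÷ lead(D) = 27x⁴ ÷ −3x³ = −9x. Subtract (−9x)·D = 27x⁴ − 54x³ + 18x² + 45x. Remainder: 18x³ − 36x² + 12x + 34.
Step 3: lead(18x³ − 36x² + 12x + 34) ÷ lead(D) = 18x³ ÷ −3x³ = −6. Subtract (−6)·D = 18x³ − 36x² + 12x + 30. Remainder: 4.

R = [4]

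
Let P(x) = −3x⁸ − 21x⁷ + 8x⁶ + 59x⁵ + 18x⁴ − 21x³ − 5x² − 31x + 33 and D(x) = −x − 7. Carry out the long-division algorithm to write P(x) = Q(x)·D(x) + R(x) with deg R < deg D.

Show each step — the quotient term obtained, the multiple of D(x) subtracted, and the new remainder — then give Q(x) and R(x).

Step 1: lead(−3x⁸ − 21x⁷ + 8x⁶ + 59x⁵ + 18x⁴ − 21x³ − 5x² − 31x + 33) ÷ lead(D) = −3x⁸ ÷ −x = 3x⁷. Subtract (3x⁷)·D = −3x⁸ − 21x⁷. Remainder: 8x⁶ + 59x⁵ + 18x⁴ − 21x³ − 5x² − 31x + 33.
Step 2: lead(8x⁶ + 59x⁵ + 18x⁴ − 21x³ − 5x² − 31x + 33) ÷ lead(D) = 8x⁶ ÷ −x = −8x⁵. Subtract (−8x⁵)·D = 8x⁶ + 56x⁵. Remainder: 3x⁵ + 18x⁴ − 21x³ − 5x² − 31x + 33.
Step 3: lead(3x⁵ + 18x⁴ − 21x³ − 5x² − 31x + 33) ÷ lead(D) = 3x⁵ ÷ −x = −3x⁴. Subtract (−3x⁴)·D = 3x⁵ + 21x⁴. Remainder: −3x⁴ − 21x³ − 5x² − 31x + 33.
Step 4: lead(−3x⁴ − 21x³ − 5x² − 31x + 33) ÷ lead(D) = −3x⁴ ÷ −x = 3x³. Subtract (3x³)·D = −3x⁴ − 21x³. Remainder: −5x² − 31x + 33.
Step 5: lead(−5x² − 31x + 33) ÷ lead(D) = −5x² ÷ −x = 5x. Subtract (5x)·D = −5x² − 35x. Remainder: 4x + 33.
Step 6: lead(4x + 33) ÷ lead(D) = 4x ÷ −x = −4. Subtract (−4)·D = 4x + 28. Remainder: 5.

Q(x) = 3x⁷ − 8x⁵ − 3x⁴ + 3x³ + 5x − 4; R(x) = 5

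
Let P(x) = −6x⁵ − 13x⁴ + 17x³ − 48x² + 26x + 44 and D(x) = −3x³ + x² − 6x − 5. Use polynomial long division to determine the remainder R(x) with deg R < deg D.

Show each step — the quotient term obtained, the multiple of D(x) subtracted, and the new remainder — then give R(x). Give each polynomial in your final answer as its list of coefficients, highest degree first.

Step 1: lead(−6x⁵ − 13x⁴ + 17x³ − 48x² + 26x + 44) ÷ lead(D) = −6x⁵ ÷ −3x³ = 2x². Subtract (2x²)·D = −6x⁵ + 2x⁴ − 12x³ − 10x². Remainder: −15x⁴ + 29x³ − 38x² + 26x + 44.
Step 2: lead(−15x⁴ + 29x³ − 38x² + 26x + 44) ÷ lead(D) = −15x⁴ ÷ −3x³ = 5x. Subtract (5x)·D = −15x⁴ + 5x³ − 30x² − 25x. Remainder: 24x³ − 8x² + 51x + 44.
Step 3: lead(24x³ − 8x² + 51x + 44) ÷ lead(D) = 24x³ ÷ −3x³ = −8. Subtract (−8)·D = 24x³ − 8x² + 48x + 40. Remainder: 3x + 4.

R = [3, 4]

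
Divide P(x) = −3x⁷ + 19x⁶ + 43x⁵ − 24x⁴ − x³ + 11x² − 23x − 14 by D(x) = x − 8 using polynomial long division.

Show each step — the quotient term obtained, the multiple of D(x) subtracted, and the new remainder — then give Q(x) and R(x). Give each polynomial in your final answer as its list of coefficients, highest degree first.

Q = [-3, -5, 3, 0, -1, 3, 1]; R = [-6]

Step 1: lead(−3x⁷ + 19x⁶ + 43x⁵ − 24x⁴ − x³ + 11x² − 23x − 14) ÷ lead(D) = −3x⁷ ÷ x = −3x⁶. Subtract (−3x⁶)·D = −3x⁷ + 24x⁶. Remainder: −5x⁶ + 43x⁵ − 24x⁴ − x³ + 11x² − 23x − 14.
Step 2: lead(−5x⁶ + 43x⁵ − 24x⁴ − x³ + 11x² − 23x − 14) ÷ lead(D) = −5x⁶ ÷ x = −5x⁵. Subtract (−5x⁵)·D = −5x⁶ + 40x⁵. Remainder: 3x⁵ − 24x⁴ − x³ + 11x² − 23x − 14.
Step 3: lead(3x⁵ − 24x⁴ − x³ + 11x² − 23x − 14) ÷ lead(D) = 3x⁵ ÷ x = 3x⁴. Subtract (3x⁴)·D = 3x⁵ − 24x⁴. Remainder: −x³ + 11x² − 23x − 14.
Step 4: lead(−x³ + 11x² − 23x − 14) ÷ lead(D) = −x³ ÷ x = −x². Subtract (−x²)·D = −x³ + 8x². Remainder: 3x² − 23x − 14.
Step 5: lead(3x² − 23x − 14) ÷ lead(D) = 3x² ÷ x = 3x. Subtract (3x)·D = 3x² − 24x. Remainder: x − 14.
Step 6: lead(x − 14) ÷ lead(D) = x ÷ x = 1. Subtract (1)·D = x − 8. Remainder: −6.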